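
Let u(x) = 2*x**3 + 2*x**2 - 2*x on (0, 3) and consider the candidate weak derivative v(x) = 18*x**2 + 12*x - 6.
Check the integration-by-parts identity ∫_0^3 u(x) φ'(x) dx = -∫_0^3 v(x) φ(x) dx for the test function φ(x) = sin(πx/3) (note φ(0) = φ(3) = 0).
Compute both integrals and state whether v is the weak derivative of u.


LHS = -186/π + 648/π^3, RHS = -558/π + 1944/π^3. No, v is not the weak derivative of u.

u(x) = 2*x**3 + 2*x**2 - 2*x, classical derivative u'(x) = 6*x**2 + 4*x - 2.
φ(x) = sin(πx/3), so φ'(x) = π*cos(π*x/3)/3.
Note φ(0) = φ(3) = 0, so the boundary term u·φ vanishes.
LHS = ∫_0^3 u(x) φ'(x) dx = ∫_0^3 (2*π*x^3*cos(π*x/3)/3 + 2*π*x^2*cos(π*x/3)/3 - 2*π*x*cos(π*x/3)/3) dx. Term by term:
  ∫_0^3 -2*π*x*cos(π*x/3)/3 dx = 12/π;  ∫_0^3 2*π*x^2*cos(π*x/3)/3 dx = -36/π;  ∫_0^3 2*π*x^3*cos(π*x/3)/3 dx = -162/π + 648/π^3.
Sum: 12/π − 36/π + -162/π + 648/π^3 = -186/π + 648/π^3.
So LHS = -186/π + 648/π^3.
∫_0^3 v(x) φ(x) dx = ∫_0^3 (18*x^2*sin(π*x/3) + 12*x*sin(π*x/3) - 6*sin(π*x/3)) dx. Term by term:
  ∫_0^3 -6*sin(π*x/3) dx = -36/π;  ∫_0^3 12*x*sin(π*x/3) dx = 108/π;  ∫_0^3 18*x^2*sin(π*x/3) dx = -1944/π^3 + 486/π.
Sum: -36/π + 108/π + -1944/π^3 + 486/π = -1944/π^3 + 558/π.
So RHS = -∫_0^3 v(x) φ(x) dx = -558/π + 1944/π^3.
LHS − RHS = -1296/π^3 + 372/π ≠ 0, so the identity fails.
(For a valid weak derivative the identity must hold for EVERY test function, in particular this one. The failure shows v is NOT the weak derivative of u.)
Correct weak derivative would be u'(x) = 6*x**2 + 4*x - 2.


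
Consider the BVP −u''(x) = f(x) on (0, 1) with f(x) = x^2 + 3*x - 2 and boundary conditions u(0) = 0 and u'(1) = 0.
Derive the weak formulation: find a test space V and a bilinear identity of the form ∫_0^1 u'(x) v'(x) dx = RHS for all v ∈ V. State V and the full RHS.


V = {v ∈ H^1(0, 1) : v(0) = 0} (test functions vanish at x = 0 where u is specified); weak form: ∫_0^1 u'v' dx = ∫_0^1 (x^2 + 3*x - 2) v dx for all v ∈ V.

Multiply both sides by a test function v and integrate from 0 to 1:
  ∫_0^1 −u''(x) v(x) dx = ∫_0^1 f(x) v(x) dx.
Integrate the LHS by parts once:
  ∫_0^1 −u'' v dx = −[u'(x) v(x)]_0^1 + ∫_0^1 u'(x) v'(x) dx.
Thus ∫_0^1 u'(x) v'(x) dx = ∫_0^1 f(x) v(x) dx + [u'(x) v(x)]_0^1.
Choose V so that boundary terms are either known or forced to vanish.
Mixed BC: u(0) = 0 (Dirichlet) and u'(1) = 0 (Neumann). Define V = {v ∈ H^1(0, 1) : v(0) = 0}. Then [u' v]_0^1 = u'(1)·v(1) − u'(0)·0 = 0.
Weak formulation: find u (satisfying any essential BC) such that ∫_0^1 u'(x) v'(x) dx = ∫_0^1 f v dx for all v ∈ V (Dirichlet at 0 absorbed into V; the Neumann datum at x = 1 is zero, so no boundary term remains).
Substituting f(x) = x^2 + 3*x - 2, the right-hand side is ∫_0^1 (x^2 + 3*x - 2) v dx.


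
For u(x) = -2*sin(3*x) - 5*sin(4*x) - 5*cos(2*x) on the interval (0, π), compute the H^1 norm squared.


||u||_{H^1(0,π)}^2 = 120 + 295*π

u'(x) = 10*sin(2*x) - 6*cos(3*x) - 20*cos(4*x).
Expand u² and (u')² and integrate term by term on (0, π), using: for integers n ≥ 1, ∫_0^π sin²(nx) dx = ∫_0^π cos²(nx) dx = π/2; for n ≠ n', ∫_0^π sin(nx)sin(n'x) dx = ∫_0^π cos(nx)cos(n'x) dx = 0; and by product-to-sum, ∫_0^π sin(nx)cos(n'x) dx = ½∫_0^π [sin((n+n')x) + sin((n−n')x)] dx, which is 0 when n+n' is even and 2n/(n²−n'²) when n+n' is odd (it need not vanish on (0, π)).
  u² squared terms: (-5)²·∫cos(2x)² dx = 25·π/2 = 25*π/2;  (-5)²·∫sin(4x)² dx = 25·π/2 = 25*π/2;  (-2)²·∫sin(3x)² dx = 4·π/2 = 2*π.
  u² cross terms: 2·(-5)·(-5)·∫cos(2x)·sin(4x) dx = 50·(0) = 0;  2·(-5)·(-2)·∫cos(2x)·sin(3x) dx = 20·(6/5) = 24;  2·(-5)·(-2)·∫sin(4x)·sin(3x) dx = 20·(0) = 0.
  So ∫_0^π u² dx = 25*π/2 + 25*π/2 + 2*π + 0 + 24 + 0 = 24 + 27*π.
  (u')² squared terms: (-20)²·∫cos(4x)² dx = 400·π/2 = 200*π;  (-6)²·∫cos(3x)² dx = 36·π/2 = 18*π;  (10)²·∫sin(2x)² dx = 100·π/2 = 50*π.
  (u')² cross terms: 2·(-20)·(-6)·∫cos(4x)·cos(3x) dx = 240·(0) = 0;  2·(-20)·(10)·∫cos(4x)·sin(2x) dx = -400·(0) = 0;  2·(-6)·(10)·∫cos(3x)·sin(2x) dx = -120·(-4/5) = 96.
  So ∫_0^π (u')² dx = 200*π + 18*π + 50*π + 0 + 0 + 96 = 96 + 268*π.
||u||_{H^1}^2 = (24 + 27*π) + (96 + 268*π) = 120 + 295*π.


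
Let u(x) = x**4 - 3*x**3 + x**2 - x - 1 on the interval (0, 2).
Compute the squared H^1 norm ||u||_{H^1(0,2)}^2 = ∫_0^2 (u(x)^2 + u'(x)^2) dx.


||u||_{H^1}^2 = 17032/315

The H^1 norm (squared) on an interval (0, L) is
  ||u||_{H^1}^2 = ∫_0^L u(x)^2 dx + ∫_0^L u'(x)^2 dx.
Compute u'(x) = 4*x**3 - 9*x**2 + 2*x - 1.
Then u(x)^2 = x**8 - 6*x**7 + 11*x**6 - 8*x**5 + 5*x**4 + 4*x**3 - x**2 + 2*x + 1 and u'(x)^2 = 16*x**6 - 72*x**5 + 97*x**4 - 44*x**3 + 22*x**2 - 4*x + 1.
Integrate each monomial from 0 to 2 using ∫_0^2 c·x^n dx = c·2^(n+1)/(n+1):
  ∫_0^2 u(x)^2 dx = ∫_0^2 (x^8 - 6*x^7 + 11*x^6 - 8*x^5 + 5*x^4 + 4*x^3 - x^2 + 2*x + 1) dx. Term by term:
    ∫_0^2 x^8 dx = 512/9;  ∫_0^2 -6*x^7 dx = -192;  ∫_0^2 11*x^6 dx = 1408/7;
    ∫_0^2 -8*x^5 dx = -256/3;  ∫_0^2 5*x^4 dx = 32;  ∫_0^2 4*x^3 dx = 16;
    ∫_0^2 -x^2 dx = -8/3;  ∫_0^2 2*x dx = 4;  ∫_0^2 1 dx = 2.
  Sum: 512/9 − 192 + 1408/7 − 256/3 + 32 + 16 − 8/3 + 4 + 2 = 2018/63.
  ∫_0^2 u'(x)^2 dx = ∫_0^2 (16*x^6 - 72*x^5 + 97*x^4 - 44*x^3 + 22*x^2 - 4*x + 1) dx. Term by term:
    ∫_0^2 16*x^6 dx = 2048/7;  ∫_0^2 -72*x^5 dx = -768;  ∫_0^2 97*x^4 dx = 3104/5;
    ∫_0^2 -44*x^3 dx = -176;  ∫_0^2 22*x^2 dx = 176/3;  ∫_0^2 -4*x dx = -8;
    ∫_0^2 1 dx = 2.
  Sum: 2048/7 − 768 + 3104/5 − 176 + 176/3 − 8 + 2 = 2314/105.
Adding: ||u||_{H^1}^2 = 2018/63 + 2314/105 = 17032/315.


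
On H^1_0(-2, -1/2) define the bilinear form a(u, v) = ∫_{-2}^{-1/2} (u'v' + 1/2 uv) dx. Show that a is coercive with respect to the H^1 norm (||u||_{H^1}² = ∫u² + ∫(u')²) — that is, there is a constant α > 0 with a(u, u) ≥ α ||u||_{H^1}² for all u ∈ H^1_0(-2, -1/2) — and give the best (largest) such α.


α = (9 + 8*π^2)/(2*(9 + 4*π^2))

Coercivity of a(·,·) on H^1_0(-2, -1/2) means a(u, u) ≥ α ||u||_{H^1}² for every u ∈ H^1_0.
The interval has length L = 3/2, and Poincaré/coercivity depend only on L. Here a(u, u) = ∫(u')² + (1/2)·∫u².
Here 0 < c = 1/2 < 1. The condition a(u,u) ≥ α||u||_{H^1}² reads (1−α)∫(u')² ≥ (α−c)∫u². Any admissible α is ≤ 1 (rapidly oscillating u have ∫u²/∫(u')² → 0), and α = 1 would force 0 ≥ (1−c)∫u², impossible since c < 1; so 1−α > 0. By the sharp Poincaré inequality on H^1_0 of an interval of length L, ∫(u')² ≥ (π/L)²∫u² with equality for the first sine mode sin(π(x−x₀)/L) (x₀ the left endpoint), so the inequality holds for all u iff (1−α)(π/L)² ≥ α − c, i.e. α ≤ ((π/L)² + c)/((π/L)² + 1) = (1 + c(L/π)²)/(1 + (L/π)²). With (π/L)² = 4*π^2/9 and c = 1/2, the largest admissible constant is α = ((π/L)² + c)/((π/L)² + 1).
Simplifying, α = (9 + 8*π^2)/(2*(9 + 4*π^2)).


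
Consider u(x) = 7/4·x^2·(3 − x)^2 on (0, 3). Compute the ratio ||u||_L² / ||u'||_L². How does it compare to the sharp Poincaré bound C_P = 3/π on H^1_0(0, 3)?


||u||_L² / ||u'||_L² = sqrt(3)/2 < C_P = 3/π.

u(x) = 7/4·x^2·(3 − x)^2, so u'(x) = 7*x*(x - 3)*(2*x - 3)/2.
u(x) = 7/4·x^2·(3 − x)^2 vanishes at x = 0 and x = 3, so u ∈ H^1_0(0, 3). Differentiate via the product rule and integrate the resulting polynomials term by term.
  ∫_0^3 u² dx = ∫_0^3 (49*x^8/16 - 147*x^7/4 + 1323*x^6/8 - 1323*x^5/4 + 3969*x^4/16) dx. Term by term:
    ∫_0^3 49*x^8/16 dx = 107163/16;  ∫_0^3 -147*x^7/4 dx = -964467/32;  ∫_0^3 1323*x^6/8 dx = 413343/8;
    ∫_0^3 -1323*x^5/4 dx = -321489/8;  ∫_0^3 3969*x^4/16 dx = 964467/80.
  Sum: 107163/16 − 964467/32 + 413343/8 − 321489/8 + 964467/80 = 15309/160.
  ∫_0^3 (u')² dx = ∫_0^3 (49*x^6 - 441*x^5 + 5733*x^4/4 - 3969*x^3/2 + 3969*x^2/4) dx. Term by term:
    ∫_0^3 49*x^6 dx = 15309;  ∫_0^3 -441*x^5 dx = -107163/2;  ∫_0^3 5733*x^4/4 dx = 1393119/20;
    ∫_0^3 -3969*x^3/2 dx = -321489/8;  ∫_0^3 3969*x^2/4 dx = 35721/4.
  Sum: 15309 − 107163/2 + 1393119/20 − 321489/8 + 35721/4 = 5103/40.
∫_0^3 u² dx = 15309/160, so ||u||_L² = 27*sqrt(210)/40.
∫_0^3 (u')² dx = 5103/40, so ||u'||_L² = 27*sqrt(70)/20.
Ratio ||u||_L² / ||u'||_L² = sqrt(3)/2.
Sharp Poincaré constant on H^1_0(0, 3) is C_P = L/π = 3/π, achieved by sin(π/3·x).
A polynomial bump cannot attain the sharp Poincaré constant (only the first sine eigenfunction does), so the ratio is strictly less than C_P, consistent with ||u||_L² ≤ C_P ||u'||_L².


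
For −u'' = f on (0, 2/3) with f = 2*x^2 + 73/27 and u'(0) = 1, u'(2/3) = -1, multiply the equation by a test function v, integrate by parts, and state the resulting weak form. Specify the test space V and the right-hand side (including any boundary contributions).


V = H^1(0, 2/3) (v unrestricted at boundary; u is determined up to an additive constant); weak form: ∫_0^2/3 u'v' dx = ∫_0^2/3 (2*x^2 + 73/27) v dx − v(2/3) − v(0) for all v ∈ V.

Multiply both sides by a test function v and integrate from 0 to 2/3:
  ∫_0^2/3 −u''(x) v(x) dx = ∫_0^2/3 f(x) v(x) dx.
Integrate the LHS by parts once:
  ∫_0^2/3 −u'' v dx = −[u'(x) v(x)]_0^2/3 + ∫_0^2/3 u'(x) v'(x) dx.
Thus ∫_0^2/3 u'(x) v'(x) dx = ∫_0^2/3 f(x) v(x) dx + [u'(x) v(x)]_0^2/3.
Choose V so that boundary terms are either known or forced to vanish.
u has inhomogeneous Neumann u'(0) = 1, u'(2/3) = -1. [u' v]_0^2/3 = (-1)·v(2/3) − (1)·v(0) = − v(2/3) − v(0). Take V = H^1(0, 2/3); boundary term becomes part of RHS.
Weak formulation: find u (satisfying any essential BC) such that ∫_0^2/3 u'(x) v'(x) dx = ∫_0^2/3 f v dx − v(2/3) − v(0) for all v ∈ V (Neumann data are natural BCs: they enter the RHS as boundary terms).
Substituting f(x) = 2*x^2 + 73/27, the right-hand side is ∫_0^2/3 (2*x^2 + 73/27) v dx − v(2/3) − v(0).
Compatibility check (pure Neumann): taking v ≡ 1 ∈ V gives 0 = ∫_0^2/3 f dx + (-1) − (1), i.e. ∫_0^2/3 f dx must equal u'(0) − u'(2/3) = 2. Indeed ∫_0^2/3 (2*x^2 + 73/27) dx = 2, so the data are compatible. The solution is then unique only up to an additive constant (fix it e.g. by requiring ∫_0^2/3 u dx = 0).


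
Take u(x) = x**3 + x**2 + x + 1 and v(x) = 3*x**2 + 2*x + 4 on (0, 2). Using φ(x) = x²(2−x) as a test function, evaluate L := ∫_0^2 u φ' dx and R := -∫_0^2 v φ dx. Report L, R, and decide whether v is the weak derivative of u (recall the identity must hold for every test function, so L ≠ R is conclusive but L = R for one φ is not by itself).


LHS = -164/15, RHS = -224/15. No, v is not the weak derivative of u.

u(x) = x**3 + x**2 + x + 1, classical derivative u'(x) = 3*x**2 + 2*x + 1.
φ(x) = x²(2−x), so φ'(x) = x*(4 - 3*x).
Note φ(0) = φ(2) = 0, so the boundary term u·φ vanishes.
LHS = ∫_0^2 u(x) φ'(x) dx = ∫_0^2 (-3*x^5 + x^4 + x^3 + x^2 + 4*x) dx. Term by term:
  ∫_0^2 -3*x^5 dx = -32;  ∫_0^2 x^4 dx = 32/5;  ∫_0^2 x^3 dx = 4;
  ∫_0^2 x^2 dx = 8/3;  ∫_0^2 4*x dx = 8.
Sum: -32 + 32/5 + 4 + 8/3 + 8 = -164/15.
So LHS = -164/15.
∫_0^2 v(x) φ(x) dx = ∫_0^2 (-3*x^5 + 4*x^4 + 8*x^2) dx. Term by term:
  ∫_0^2 -3*x^5 dx = -32;  ∫_0^2 4*x^4 dx = 128/5;  ∫_0^2 8*x^2 dx = 64/3.
Sum: -32 + 128/5 + 64/3 = 224/15.
So RHS = -∫_0^2 v(x) φ(x) dx = -224/15.
LHS − RHS = 4 ≠ 0, so the identity fails.
(For a valid weak derivative the identity must hold for EVERY test function, in particular this one. The failure shows v is NOT the weak derivative of u.)
Correct weak derivative would be u'(x) = 3*x**2 + 2*x + 1.


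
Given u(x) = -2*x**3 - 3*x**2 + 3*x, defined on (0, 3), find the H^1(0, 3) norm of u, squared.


||u||_{H^1}^2 = 374571/70

The H^1 norm (squared) on an interval (0, L) is
  ||u||_{H^1}^2 = ∫_0^L u(x)^2 dx + ∫_0^L u'(x)^2 dx.
Compute u'(x) = -6*x**2 - 6*x + 3.
Then u(x)^2 = 4*x**6 + 12*x**5 - 3*x**4 - 18*x**3 + 9*x**2 and u'(x)^2 = 36*x**4 + 72*x**3 - 36*x + 9.
Integrate each monomial from 0 to 3 using ∫_0^3 c·x^n dx = c·3^(n+1)/(n+1):
  ∫_0^3 u(x)^2 dx = ∫_0^3 (4*x^6 + 12*x^5 - 3*x^4 - 18*x^3 + 9*x^2) dx. Term by term:
    ∫_0^3 4*x^6 dx = 8748/7;  ∫_0^3 12*x^5 dx = 1458;  ∫_0^3 -3*x^4 dx = -729/5;
    ∫_0^3 -18*x^3 dx = -729/2;  ∫_0^3 9*x^2 dx = 81.
  Sum: 8748/7 + 1458 − 729/5 − 729/2 + 81 = 159489/70.
  ∫_0^3 u'(x)^2 dx = ∫_0^3 (36*x^4 + 72*x^3 - 36*x + 9) dx. Term by term:
    ∫_0^3 36*x^4 dx = 8748/5;  ∫_0^3 72*x^3 dx = 1458;  ∫_0^3 -36*x dx = -162;
    ∫_0^3 9 dx = 27.
  Sum: 8748/5 + 1458 − 162 + 27 = 15363/5.
Adding: ||u||_{H^1}^2 = 159489/70 + 15363/5 = 374571/70.


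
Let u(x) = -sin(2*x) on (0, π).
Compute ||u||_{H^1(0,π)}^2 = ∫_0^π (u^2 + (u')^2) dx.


||u||_{H^1(0,π)}^2 = 5*π/2

u'(x) = -2*cos(2*x).
Expand u² and (u')² and integrate term by term on (0, π), using: for integers n ≥ 1, ∫_0^π sin²(nx) dx = ∫_0^π cos²(nx) dx = π/2; for n ≠ n', ∫_0^π sin(nx)sin(n'x) dx = ∫_0^π cos(nx)cos(n'x) dx = 0; and by product-to-sum, ∫_0^π sin(nx)cos(n'x) dx = ½∫_0^π [sin((n+n')x) + sin((n−n')x)] dx, which is 0 when n+n' is even and 2n/(n²−n'²) when n+n' is odd (it need not vanish on (0, π)).
  u² squared terms: (-1)²·∫sin(2x)² dx = 1·π/2 = π/2.
  So ∫_0^π u² dx = π/2.
  (u')² squared terms: (-2)²·∫cos(2x)² dx = 4·π/2 = 2*π.
  So ∫_0^π (u')² dx = 2*π.
||u||_{H^1}^2 = (π/2) + (2*π) = 5*π/2.


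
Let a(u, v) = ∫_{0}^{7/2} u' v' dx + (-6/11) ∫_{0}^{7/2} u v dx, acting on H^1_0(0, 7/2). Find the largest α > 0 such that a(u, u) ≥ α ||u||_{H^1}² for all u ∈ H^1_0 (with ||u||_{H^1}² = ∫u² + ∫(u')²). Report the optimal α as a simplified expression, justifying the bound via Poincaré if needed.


α = 2*(-147 + 22*π^2)/(11*(4*π^2 + 49))

Coercivity of a(·,·) on H^1_0(0, 7/2) means a(u, u) ≥ α ||u||_{H^1}² for every u ∈ H^1_0.
The interval has length L = 7/2, and Poincaré/coercivity depend only on L. Here a(u, u) = ∫(u')² + (-6/11)·∫u².
Here c = -6/11 < 0 with |c| < (π/L)² = 4*π^2/49, so coercivity still holds. The condition a(u,u) ≥ α||u||_{H^1}² reads (1−α)∫(u')² ≥ (α−c)∫u². Any admissible α is ≤ 1 (rapidly oscillating u have ∫u²/∫(u')² → 0), and α = 1 would force 0 ≥ (1−c)∫u², impossible since c < 1; so 1−α > 0. By the sharp Poincaré inequality on H^1_0 of an interval of length L, ∫(u')² ≥ (π/L)²∫u² with equality for the first sine mode sin(π(x−x₀)/L) (x₀ the left endpoint), so the inequality holds for all u iff (1−α)(π/L)² ≥ α − c, i.e. α ≤ ((π/L)² + c)/((π/L)² + 1) = (1 + c(L/π)²)/(1 + (L/π)²). (Direct route, valid since c ≤ 0: Poincaré gives c∫u² ≥ c(L/π)²∫(u')², so a(u,u) ≥ (1 + c(L/π)²)∫(u')², while ||u||_{H^1}² ≤ (1 + (L/π)²)∫(u')²; dividing yields the same α.) With (π/L)² = 4*π^2/49 and c = -6/11, the largest admissible constant is α = ((π/L)² + c)/((π/L)² + 1).
Simplifying, α = 2*(-147 + 22*π^2)/(11*(4*π^2 + 49)).


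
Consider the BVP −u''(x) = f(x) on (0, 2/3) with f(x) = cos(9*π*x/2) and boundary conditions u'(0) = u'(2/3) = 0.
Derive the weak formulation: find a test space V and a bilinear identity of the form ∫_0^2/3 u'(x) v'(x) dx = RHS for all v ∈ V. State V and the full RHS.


V = H^1(0, 2/3) (no boundary constraint on v; u is determined up to an additive constant); weak form: ∫_0^2/3 u'v' dx = ∫_0^2/3 (cos(9*π*x/2)) v dx for all v ∈ V.

Multiply both sides by a test function v and integrate from 0 to 2/3:
  ∫_0^2/3 −u''(x) v(x) dx = ∫_0^2/3 f(x) v(x) dx.
Integrate the LHS by parts once:
  ∫_0^2/3 −u'' v dx = −[u'(x) v(x)]_0^2/3 + ∫_0^2/3 u'(x) v'(x) dx.
Thus ∫_0^2/3 u'(x) v'(x) dx = ∫_0^2/3 f(x) v(x) dx + [u'(x) v(x)]_0^2/3.
Choose V so that boundary terms are either known or forced to vanish.
u has homogeneous Neumann: u'(0) = u'(2/3) = 0. So [u' v]_0^2/3 = 0·v(2/3) − 0·v(0) = 0 for any v; take V = H^1(0, 2/3).
Weak formulation: find u (satisfying any essential BC) such that ∫_0^2/3 u'(x) v'(x) dx = ∫_0^2/3 f v dx for all v ∈ V (homogeneous Neumann, so boundary terms vanish).
Substituting f(x) = cos(9*π*x/2), the right-hand side is ∫_0^2/3 (cos(9*π*x/2)) v dx.
Compatibility check (pure Neumann): taking v ≡ 1 ∈ V gives 0 = ∫_0^2/3 f dx + (0) − (0), i.e. ∫_0^2/3 f dx must equal u'(0) − u'(2/3) = 0. Indeed ∫_0^2/3 (cos(9*π*x/2)) dx = 0, so the data are compatible. The solution is then unique only up to an additive constant (fix it e.g. by requiring ∫_0^2/3 u dx = 0).


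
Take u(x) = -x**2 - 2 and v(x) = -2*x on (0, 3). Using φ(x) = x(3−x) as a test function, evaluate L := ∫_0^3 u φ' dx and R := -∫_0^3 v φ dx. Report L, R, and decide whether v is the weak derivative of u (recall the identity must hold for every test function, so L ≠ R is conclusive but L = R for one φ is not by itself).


LHS = 27/2, RHS = 27/2. Yes, v = u' weakly.

u(x) = -x**2 - 2, classical derivative u'(x) = -2*x.
φ(x) = x(3−x), so φ'(x) = 3 - 2*x.
Note φ(0) = φ(3) = 0, so the boundary term u·φ vanishes.
LHS = ∫_0^3 u(x) φ'(x) dx = ∫_0^3 (2*x^3 - 3*x^2 + 4*x - 6) dx. Term by term:
  ∫_0^3 2*x^3 dx = 81/2;  ∫_0^3 -3*x^2 dx = -27;  ∫_0^3 4*x dx = 18;
  ∫_0^3 -6 dx = -18.
Sum: 81/2 − 27 + 18 − 18 = 27/2.
So LHS = 27/2.
∫_0^3 v(x) φ(x) dx = ∫_0^3 (2*x^3 - 6*x^2) dx. Term by term:
  ∫_0^3 2*x^3 dx = 81/2;  ∫_0^3 -6*x^2 dx = -54.
Sum: 81/2 − 54 = -27/2.
So RHS = -∫_0^3 v(x) φ(x) dx = 27/2.
LHS = RHS, so the identity holds for this test φ.
Moreover u is smooth here and v(x) = u'(x) = -2*x pointwise, so the identity holds for every test function. Hence v is the weak derivative of u.


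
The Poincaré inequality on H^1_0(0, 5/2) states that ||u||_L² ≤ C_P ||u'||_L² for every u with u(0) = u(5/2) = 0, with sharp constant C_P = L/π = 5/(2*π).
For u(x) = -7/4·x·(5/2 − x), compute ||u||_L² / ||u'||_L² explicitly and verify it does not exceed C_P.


||u||_L² / ||u'||_L² = sqrt(10)/4 < C_P = 5/(2*π).

u(x) = -7/4·x·(5/2 − x), so u'(x) = 7*x/2 - 35/8.
u(x) = -7/4·x·(5/2 − x) vanishes at x = 0 and x = 5/2, so u ∈ H^1_0(0, 5/2). Differentiate via the product rule and integrate the resulting polynomials term by term.
  ∫_0^5/2 u² dx = ∫_0^5/2 (49*x^4/16 - 245*x^3/16 + 1225*x^2/64) dx. Term by term:
    ∫_0^5/2 49*x^4/16 dx = 30625/512;  ∫_0^5/2 -245*x^3/16 dx = -153125/1024;  ∫_0^5/2 1225*x^2/64 dx = 153125/1536.
  Sum: 30625/512 − 153125/1024 + 153125/1536 = 30625/3072.
  ∫_0^5/2 (u')² dx = ∫_0^5/2 (49*x^2/4 - 245*x/8 + 1225/64) dx. Term by term:
    ∫_0^5/2 49*x^2/4 dx = 6125/96;  ∫_0^5/2 -245*x/8 dx = -6125/64;  ∫_0^5/2 1225/64 dx = 6125/128.
  Sum: 6125/96 − 6125/64 + 6125/128 = 6125/384.
∫_0^5/2 u² dx = 30625/3072, so ||u||_L² = 175*sqrt(3)/96.
∫_0^5/2 (u')² dx = 6125/384, so ||u'||_L² = 35*sqrt(30)/48.
Ratio ||u||_L² / ||u'||_L² = sqrt(10)/4.
Sharp Poincaré constant on H^1_0(0, 5/2) is C_P = L/π = 5/(2*π), achieved by sin(2*π/5·x).
A polynomial bump cannot attain the sharp Poincaré constant (only the first sine eigenfunction does), so the ratio is strictly less than C_P, consistent with ||u||_L² ≤ C_P ||u'||_L².


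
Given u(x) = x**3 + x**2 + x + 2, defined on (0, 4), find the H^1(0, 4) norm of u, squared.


||u||_{H^1}^2 = 810548/105

The H^1 norm (squared) on an interval (0, L) is
  ||u||_{H^1}^2 = ∫_0^L u(x)^2 dx + ∫_0^L u'(x)^2 dx.
Compute u'(x) = 3*x**2 + 2*x + 1.
Then u(x)^2 = x**6 + 2*x**5 + 3*x**4 + 6*x**3 + 5*x**2 + 4*x + 4 and u'(x)^2 = 9*x**4 + 12*x**3 + 10*x**2 + 4*x + 1.
Integrate each monomial from 0 to 4 using ∫_0^4 c·x^n dx = c·4^(n+1)/(n+1):
  ∫_0^4 u(x)^2 dx = ∫_0^4 (x^6 + 2*x^5 + 3*x^4 + 6*x^3 + 5*x^2 + 4*x + 4) dx. Term by term:
    ∫_0^4 x^6 dx = 16384/7;  ∫_0^4 2*x^5 dx = 4096/3;  ∫_0^4 3*x^4 dx = 3072/5;
    ∫_0^4 6*x^3 dx = 384;  ∫_0^4 5*x^2 dx = 320/3;  ∫_0^4 4*x dx = 32;
    ∫_0^4 4 dx = 16.
  Sum: 16384/7 + 4096/3 + 3072/5 + 384 + 320/3 + 32 + 16 = 170064/35.
  ∫_0^4 u'(x)^2 dx = ∫_0^4 (9*x^4 + 12*x^3 + 10*x^2 + 4*x + 1) dx. Term by term:
    ∫_0^4 9*x^4 dx = 9216/5;  ∫_0^4 12*x^3 dx = 768;  ∫_0^4 10*x^2 dx = 640/3;
    ∫_0^4 4*x dx = 32;  ∫_0^4 1 dx = 4.
  Sum: 9216/5 + 768 + 640/3 + 32 + 4 = 42908/15.
Adding: ||u||_{H^1}^2 = 170064/35 + 42908/15 = 810548/105.


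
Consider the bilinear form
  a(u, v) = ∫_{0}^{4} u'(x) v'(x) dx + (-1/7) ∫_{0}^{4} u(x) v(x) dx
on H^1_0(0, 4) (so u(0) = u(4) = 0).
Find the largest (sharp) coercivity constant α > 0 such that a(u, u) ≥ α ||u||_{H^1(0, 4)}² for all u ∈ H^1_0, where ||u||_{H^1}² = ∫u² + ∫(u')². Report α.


α = (-16/7 + π^2)/(π^2 + 16)

Coercivity of a(·,·) on H^1_0(0, 4) means a(u, u) ≥ α ||u||_{H^1}² for every u ∈ H^1_0.
The interval has length L = 4, and Poincaré/coercivity depend only on L. Here a(u, u) = ∫(u')² + (-1/7)·∫u².
Here c = -1/7 < 0 with |c| < (π/L)² = π^2/16, so coercivity still holds. The condition a(u,u) ≥ α||u||_{H^1}² reads (1−α)∫(u')² ≥ (α−c)∫u². Any admissible α is ≤ 1 (rapidly oscillating u have ∫u²/∫(u')² → 0), and α = 1 would force 0 ≥ (1−c)∫u², impossible since c < 1; so 1−α > 0. By the sharp Poincaré inequality on H^1_0 of an interval of length L, ∫(u')² ≥ (π/L)²∫u² with equality for the first sine mode sin(π(x−x₀)/L) (x₀ the left endpoint), so the inequality holds for all u iff (1−α)(π/L)² ≥ α − c, i.e. α ≤ ((π/L)² + c)/((π/L)² + 1) = (1 + c(L/π)²)/(1 + (L/π)²). (Direct route, valid since c ≤ 0: Poincaré gives c∫u² ≥ c(L/π)²∫(u')², so a(u,u) ≥ (1 + c(L/π)²)∫(u')², while ||u||_{H^1}² ≤ (1 + (L/π)²)∫(u')²; dividing yields the same α.) With (π/L)² = π^2/16 and c = -1/7, the largest admissible constant is α = ((π/L)² + c)/((π/L)² + 1).
Simplifying, α = (-16/7 + π^2)/(π^2 + 16).


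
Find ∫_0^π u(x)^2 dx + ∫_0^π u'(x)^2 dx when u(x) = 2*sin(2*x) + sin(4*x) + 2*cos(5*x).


||u||_{H^1(0,π)}^2 = -8320/63 + 141*π/2

u'(x) = -10*sin(5*x) + 4*cos(2*x) + 4*cos(4*x).
Expand u² and (u')² and integrate term by term on (0, π), using: for integers n ≥ 1, ∫_0^π sin²(nx) dx = ∫_0^π cos²(nx) dx = π/2; for n ≠ n', ∫_0^π sin(nx)sin(n'x) dx = ∫_0^π cos(nx)cos(n'x) dx = 0; and by product-to-sum, ∫_0^π sin(nx)cos(n'x) dx = ½∫_0^π [sin((n+n')x) + sin((n−n')x)] dx, which is 0 when n+n' is even and 2n/(n²−n'²) when n+n' is odd (it need not vanish on (0, π)).
  u² squared terms: (2)²·∫cos(5x)² dx = 4·π/2 = 2*π;  (2)²·∫sin(2x)² dx = 4·π/2 = 2*π;  (1)²·∫sin(4x)² dx = 1·π/2 = π/2.
  u² cross terms: 2·(2)·(2)·∫cos(5x)·sin(2x) dx = 8·(-4/21) = -32/21;  2·(2)·(1)·∫cos(5x)·sin(4x) dx = 4·(-8/9) = -32/9;  2·(2)·(1)·∫sin(2x)·sin(4x) dx = 4·(0) = 0.
  So ∫_0^π u² dx = 2*π + 2*π + π/2 − 32/21 − 32/9 + 0 = -320/63 + 9*π/2.
  (u')² squared terms: (-10)²·∫sin(5x)² dx = 100·π/2 = 50*π;  (4)²·∫cos(2x)² dx = 16·π/2 = 8*π;  (4)²·∫cos(4x)² dx = 16·π/2 = 8*π.
  (u')² cross terms: 2·(-10)·(4)·∫sin(5x)·cos(2x) dx = -80·(10/21) = -800/21;  2·(-10)·(4)·∫sin(5x)·cos(4x) dx = -80·(10/9) = -800/9;  2·(4)·(4)·∫cos(2x)·cos(4x) dx = 32·(0) = 0.
  So ∫_0^π (u')² dx = 50*π + 8*π + 8*π − 800/21 − 800/9 + 0 = -8000/63 + 66*π.
||u||_{H^1}^2 = (-320/63 + 9*π/2) + (-8000/63 + 66*π) = -8320/63 + 141*π/2.


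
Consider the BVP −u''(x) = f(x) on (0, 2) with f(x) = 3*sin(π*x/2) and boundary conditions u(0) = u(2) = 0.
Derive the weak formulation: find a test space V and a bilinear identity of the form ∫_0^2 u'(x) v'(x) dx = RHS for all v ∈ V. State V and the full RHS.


V = H^1_0(0, 2) (so v(0) = v(2) = 0); weak form: ∫_0^2 u'v' dx = ∫_0^2 (3*sin(π*x/2)) v dx for all v ∈ V.

Multiply both sides by a test function v and integrate from 0 to 2:
  ∫_0^2 −u''(x) v(x) dx = ∫_0^2 f(x) v(x) dx.
Integrate the LHS by parts once:
  ∫_0^2 −u'' v dx = −[u'(x) v(x)]_0^2 + ∫_0^2 u'(x) v'(x) dx.
Thus ∫_0^2 u'(x) v'(x) dx = ∫_0^2 f(x) v(x) dx + [u'(x) v(x)]_0^2.
Choose V so that boundary terms are either known or forced to vanish.
u is Dirichlet: u(0) = u(2) = 0. Let V = H^1_0(0, 2); then v(0) = v(2) = 0, and [u' v]_0^2 = 0.
Weak formulation: find u (satisfying any essential BC) such that ∫_0^2 u'(x) v'(x) dx = ∫_0^2 f v dx for all v ∈ V.
Substituting f(x) = 3*sin(π*x/2), the right-hand side is ∫_0^2 (3*sin(π*x/2)) v dx.


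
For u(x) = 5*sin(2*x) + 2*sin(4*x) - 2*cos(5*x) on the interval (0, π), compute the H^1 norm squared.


||u||_{H^1(0,π)}^2 = 17888/63 + 297*π/2

u'(x) = 10*sin(5*x) + 10*cos(2*x) + 8*cos(4*x).
Expand u² and (u')² and integrate term by term on (0, π), using: for integers n ≥ 1, ∫_0^π sin²(nx) dx = ∫_0^π cos²(nx) dx = π/2; for n ≠ n', ∫_0^π sin(nx)sin(n'x) dx = ∫_0^π cos(nx)cos(n'x) dx = 0; and by product-to-sum, ∫_0^π sin(nx)cos(n'x) dx = ½∫_0^π [sin((n+n')x) + sin((n−n')x)] dx, which is 0 when n+n' is even and 2n/(n²−n'²) when n+n' is odd (it need not vanish on (0, π)).
  u² squared terms: (-2)²·∫cos(5x)² dx = 4·π/2 = 2*π;  (2)²·∫sin(4x)² dx = 4·π/2 = 2*π;  (5)²·∫sin(2x)² dx = 25·π/2 = 25*π/2.
  u² cross terms: 2·(-2)·(2)·∫cos(5x)·sin(4x) dx = -8·(-8/9) = 64/9;  2·(-2)·(5)·∫cos(5x)·sin(2x) dx = -20·(-4/21) = 80/21;  2·(2)·(5)·∫sin(4x)·sin(2x) dx = 20·(0) = 0.
  So ∫_0^π u² dx = 2*π + 2*π + 25*π/2 + 64/9 + 80/21 + 0 = 688/63 + 33*π/2.
  (u')² squared terms: (8)²·∫cos(4x)² dx = 64·π/2 = 32*π;  (10)²·∫cos(2x)² dx = 100·π/2 = 50*π;  (10)²·∫sin(5x)² dx = 100·π/2 = 50*π.
  (u')² cross terms: 2·(8)·(10)·∫cos(4x)·cos(2x) dx = 160·(0) = 0;  2·(8)·(10)·∫cos(4x)·sin(5x) dx = 160·(10/9) = 1600/9;  2·(10)·(10)·∫cos(2x)·sin(5x) dx = 200·(10/21) = 2000/21.
  So ∫_0^π (u')² dx = 32*π + 50*π + 50*π + 0 + 1600/9 + 2000/21 = 17200/63 + 132*π.
||u||_{H^1}^2 = (688/63 + 33*π/2) + (17200/63 + 132*π) = 17888/63 + 297*π/2.


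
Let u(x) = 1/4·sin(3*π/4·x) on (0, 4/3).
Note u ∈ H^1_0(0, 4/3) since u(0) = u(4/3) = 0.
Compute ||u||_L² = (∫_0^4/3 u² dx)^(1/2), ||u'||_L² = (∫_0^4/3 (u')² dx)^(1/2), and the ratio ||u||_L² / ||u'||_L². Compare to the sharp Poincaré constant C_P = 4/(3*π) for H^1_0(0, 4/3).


||u||_L² / ||u'||_L² = 4/(3*π) = C_P.

u(x) = 1/4·sin(3*π/4·x), so u'(x) = 3*π*cos(3*π*x/4)/16.
Writing u(x) = A·sin(kπx/L) with A = 1/4 and k = 1, use ∫_0^L sin²(kπx/L) dx = L/2 and ∫_0^L cos²(kπx/L) dx = L/2.
u² = 1/16·sin²(3*π/4·x) and (u')² = 9*π^2/256·cos²(3*π/4·x), and each of sin², cos² integrates to L/2 = 2/3 over (0, 4/3).
∫_0^4/3 u² dx = 1/24, so ||u||_L² = sqrt(6)/12.
∫_0^4/3 (u')² dx = 3*π^2/128, so ||u'||_L² = sqrt(6)*π/16.
Ratio ||u||_L² / ||u'||_L² = 4/(3*π).
Sharp Poincaré constant on H^1_0(0, 4/3) is C_P = L/π = 4/(3*π), achieved by sin(3*π/4·x).
This is the k = 1 eigenfunction (up to amplitude), so the ratio equals the sharp Poincaré constant exactly.


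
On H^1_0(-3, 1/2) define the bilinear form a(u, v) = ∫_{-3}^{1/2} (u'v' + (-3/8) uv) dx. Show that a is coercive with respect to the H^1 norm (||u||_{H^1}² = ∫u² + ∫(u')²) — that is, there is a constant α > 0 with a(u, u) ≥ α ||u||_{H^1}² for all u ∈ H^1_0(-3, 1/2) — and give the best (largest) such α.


α = (-147 + 32*π^2)/(8*(4*π^2 + 49))

Coercivity of a(·,·) on H^1_0(-3, 1/2) means a(u, u) ≥ α ||u||_{H^1}² for every u ∈ H^1_0.
The interval has length L = 7/2, and Poincaré/coercivity depend only on L. Here a(u, u) = ∫(u')² + (-3/8)·∫u².
Here c = -3/8 < 0 with |c| < (π/L)² = 4*π^2/49, so coercivity still holds. The condition a(u,u) ≥ α||u||_{H^1}² reads (1−α)∫(u')² ≥ (α−c)∫u². Any admissible α is ≤ 1 (rapidly oscillating u have ∫u²/∫(u')² → 0), and α = 1 would force 0 ≥ (1−c)∫u², impossible since c < 1; so 1−α > 0. By the sharp Poincaré inequality on H^1_0 of an interval of length L, ∫(u')² ≥ (π/L)²∫u² with equality for the first sine mode sin(π(x−x₀)/L) (x₀ the left endpoint), so the inequality holds for all u iff (1−α)(π/L)² ≥ α − c, i.e. α ≤ ((π/L)² + c)/((π/L)² + 1) = (1 + c(L/π)²)/(1 + (L/π)²). (Direct route, valid since c ≤ 0: Poincaré gives c∫u² ≥ c(L/π)²∫(u')², so a(u,u) ≥ (1 + c(L/π)²)∫(u')², while ||u||_{H^1}² ≤ (1 + (L/π)²)∫(u')²; dividing yields the same α.) With (π/L)² = 4*π^2/49 and c = -3/8, the largest admissible constant is α = ((π/L)² + c)/((π/L)² + 1).
Simplifying, α = (-147 + 32*π^2)/(8*(4*π^2 + 49)).


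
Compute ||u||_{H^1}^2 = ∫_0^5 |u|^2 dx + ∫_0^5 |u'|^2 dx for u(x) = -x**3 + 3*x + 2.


||u||_{H^1}^2 = 85755/7

The H^1 norm (squared) on an interval (0, L) is
  ||u||_{H^1}^2 = ∫_0^L u(x)^2 dx + ∫_0^L u'(x)^2 dx.
Compute u'(x) = 3 - 3*x**2.
Then u(x)^2 = x**6 - 6*x**4 - 4*x**3 + 9*x**2 + 12*x + 4 and u'(x)^2 = 9*x**4 - 18*x**2 + 9.
Integrate each monomial from 0 to 5 using ∫_0^5 c·x^n dx = c·5^(n+1)/(n+1):
  ∫_0^5 u(x)^2 dx = ∫_0^5 (x^6 - 6*x^4 - 4*x^3 + 9*x^2 + 12*x + 4) dx. Term by term:
    ∫_0^5 x^6 dx = 78125/7;  ∫_0^5 -6*x^4 dx = -3750;  ∫_0^5 -4*x^3 dx = -625;
    ∫_0^5 9*x^2 dx = 375;  ∫_0^5 12*x dx = 150;  ∫_0^5 4 dx = 20.
  Sum: 78125/7 − 3750 − 625 + 375 + 150 + 20 = 51315/7.
  ∫_0^5 u'(x)^2 dx = ∫_0^5 (9*x^4 - 18*x^2 + 9) dx. Term by term:
    ∫_0^5 9*x^4 dx = 5625;  ∫_0^5 -18*x^2 dx = -750;  ∫_0^5 9 dx = 45.
  Sum: 5625 − 750 + 45 = 4920.
Adding: ||u||_{H^1}^2 = 51315/7 + 4920 = 85755/7.


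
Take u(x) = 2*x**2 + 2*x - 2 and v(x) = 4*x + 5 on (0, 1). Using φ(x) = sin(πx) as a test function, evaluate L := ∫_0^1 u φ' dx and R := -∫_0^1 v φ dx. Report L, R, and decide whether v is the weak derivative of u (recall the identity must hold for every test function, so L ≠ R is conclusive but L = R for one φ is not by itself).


LHS = -8/π, RHS = -14/π. No, v is not the weak derivative of u.

u(x) = 2*x**2 + 2*x - 2, classical derivative u'(x) = 4*x + 2.
φ(x) = sin(πx), so φ'(x) = π*cos(π*x).
Note φ(0) = φ(1) = 0, so the boundary term u·φ vanishes.
LHS = ∫_0^1 u(x) φ'(x) dx = ∫_0^1 (2*π*x^2*cos(π*x) + 2*π*x*cos(π*x) - 2*π*cos(π*x)) dx. Term by term:
  ∫_0^1 -2*π*cos(π*x) dx = 0;  ∫_0^1 2*π*x*cos(π*x) dx = -4/π;  ∫_0^1 2*π*x^2*cos(π*x) dx = -4/π.
Sum: 0 − 4/π − 4/π = -8/π.
So LHS = -8/π.
∫_0^1 v(x) φ(x) dx = ∫_0^1 (4*x*sin(π*x) + 5*sin(π*x)) dx. Term by term:
  ∫_0^1 5*sin(π*x) dx = 10/π;  ∫_0^1 4*x*sin(π*x) dx = 4/π.
Sum: 10/π + 4/π = 14/π.
So RHS = -∫_0^1 v(x) φ(x) dx = -14/π.
LHS − RHS = 6/π ≠ 0, so the identity fails.
(For a valid weak derivative the identity must hold for EVERY test function, in particular this one. The failure shows v is NOT the weak derivative of u.)
Correct weak derivative would be u'(x) = 4*x + 2.


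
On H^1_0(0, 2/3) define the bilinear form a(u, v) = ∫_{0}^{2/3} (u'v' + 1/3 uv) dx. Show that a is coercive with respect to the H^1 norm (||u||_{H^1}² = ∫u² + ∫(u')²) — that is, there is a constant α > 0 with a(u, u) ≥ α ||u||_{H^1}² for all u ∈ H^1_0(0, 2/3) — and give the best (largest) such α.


α = (4 + 27*π^2)/(3*(4 + 9*π^2))

Coercivity of a(·,·) on H^1_0(0, 2/3) means a(u, u) ≥ α ||u||_{H^1}² for every u ∈ H^1_0.
The interval has length L = 2/3, and Poincaré/coercivity depend only on L. Here a(u, u) = ∫(u')² + (1/3)·∫u².
Here 0 < c = 1/3 < 1. The condition a(u,u) ≥ α||u||_{H^1}² reads (1−α)∫(u')² ≥ (α−c)∫u². Any admissible α is ≤ 1 (rapidly oscillating u have ∫u²/∫(u')² → 0), and α = 1 would force 0 ≥ (1−c)∫u², impossible since c < 1; so 1−α > 0. By the sharp Poincaré inequality on H^1_0 of an interval of length L, ∫(u')² ≥ (π/L)²∫u² with equality for the first sine mode sin(π(x−x₀)/L) (x₀ the left endpoint), so the inequality holds for all u iff (1−α)(π/L)² ≥ α − c, i.e. α ≤ ((π/L)² + c)/((π/L)² + 1) = (1 + c(L/π)²)/(1 + (L/π)²). With (π/L)² = 9*π^2/4 and c = 1/3, the largest admissible constant is α = ((π/L)² + c)/((π/L)² + 1).
Simplifying, α = (4 + 27*π^2)/(3*(4 + 9*π^2)).


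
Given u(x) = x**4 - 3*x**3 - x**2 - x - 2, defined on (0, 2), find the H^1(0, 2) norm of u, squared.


||u||_{H^1}^2 = 82318/315

The H^1 norm (squared) on an interval (0, L) is
  ||u||_{H^1}^2 = ∫_0^L u(x)^2 dx + ∫_0^L u'(x)^2 dx.
Compute u'(x) = 4*x**3 - 9*x**2 - 2*x - 1.
Then u(x)^2 = x**8 - 6*x**7 + 7*x**6 + 4*x**5 + 3*x**4 + 14*x**3 + 5*x**2 + 4*x + 4 and u'(x)^2 = 16*x**6 - 72*x**5 + 65*x**4 + 28*x**3 + 22*x**2 + 4*x + 1.
Integrate each monomial from 0 to 2 using ∫_0^2 c·x^n dx = c·2^(n+1)/(n+1):
  ∫_0^2 u(x)^2 dx = ∫_0^2 (x^8 - 6*x^7 + 7*x^6 + 4*x^5 + 3*x^4 + 14*x^3 + 5*x^2 + 4*x + 4) dx. Term by term:
    ∫_0^2 x^8 dx = 512/9;  ∫_0^2 -6*x^7 dx = -192;  ∫_0^2 7*x^6 dx = 128;
    ∫_0^2 4*x^5 dx = 128/3;  ∫_0^2 3*x^4 dx = 96/5;  ∫_0^2 14*x^3 dx = 56;
    ∫_0^2 5*x^2 dx = 40/3;  ∫_0^2 4*x dx = 8;  ∫_0^2 4 dx = 8.
  Sum: 512/9 − 192 + 128 + 128/3 + 96/5 + 56 + 40/3 + 8 + 8 = 6304/45.
  ∫_0^2 u'(x)^2 dx = ∫_0^2 (16*x^6 - 72*x^5 + 65*x^4 + 28*x^3 + 22*x^2 + 4*x + 1) dx. Term by term:
    ∫_0^2 16*x^6 dx = 2048/7;  ∫_0^2 -72*x^5 dx = -768;  ∫_0^2 65*x^4 dx = 416;
    ∫_0^2 28*x^3 dx = 112;  ∫_0^2 22*x^2 dx = 176/3;  ∫_0^2 4*x dx = 8;
    ∫_0^2 1 dx = 2.
  Sum: 2048/7 − 768 + 416 + 112 + 176/3 + 8 + 2 = 2546/21.
Adding: ||u||_{H^1}^2 = 6304/45 + 2546/21 = 82318/315.


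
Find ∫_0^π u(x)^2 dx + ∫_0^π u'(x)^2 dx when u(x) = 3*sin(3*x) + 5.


||u||_{H^1(0,π)}^2 = 20 + 70*π

u'(x) = 9*cos(3*x).
Expand u² and (u')² and integrate term by term on (0, π), using: for integers n ≥ 1, ∫_0^π sin²(nx) dx = ∫_0^π cos²(nx) dx = π/2; for n ≠ n', ∫_0^π sin(nx)sin(n'x) dx = ∫_0^π cos(nx)cos(n'x) dx = 0; and by product-to-sum, ∫_0^π sin(nx)cos(n'x) dx = ½∫_0^π [sin((n+n')x) + sin((n−n')x)] dx, which is 0 when n+n' is even and 2n/(n²−n'²) when n+n' is odd (it need not vanish on (0, π)). For the constant mode: ∫_0^π 1 dx = π, ∫_0^π cos(nx) dx = 0, ∫_0^π sin(nx) dx = (1−(−1)^n)/n.
  u² squared terms: (5)²·∫1 dx = 25·π = 25*π;  (3)²·∫sin(3x)² dx = 9·π/2 = 9*π/2.
  u² cross terms: 2·(5)·(3)·∫1·sin(3x) dx = 30·(2/3) = 20.
  So ∫_0^π u² dx = 25*π + 9*π/2 + 20 = 20 + 59*π/2.
  (u')² squared terms: (9)²·∫cos(3x)² dx = 81·π/2 = 81*π/2.
  So ∫_0^π (u')² dx = 81*π/2.
||u||_{H^1}^2 = (20 + 59*π/2) + (81*π/2) = 20 + 70*π.


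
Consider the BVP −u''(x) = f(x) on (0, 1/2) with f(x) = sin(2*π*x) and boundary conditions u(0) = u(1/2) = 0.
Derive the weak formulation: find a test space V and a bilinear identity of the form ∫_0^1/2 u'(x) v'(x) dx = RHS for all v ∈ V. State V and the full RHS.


V = H^1_0(0, 1/2) (so v(0) = v(1/2) = 0); weak form: ∫_0^1/2 u'v' dx = ∫_0^1/2 (sin(2*π*x)) v dx for all v ∈ V.

Multiply both sides by a test function v and integrate from 0 to 1/2:
  ∫_0^1/2 −u''(x) v(x) dx = ∫_0^1/2 f(x) v(x) dx.
Integrate the LHS by parts once:
  ∫_0^1/2 −u'' v dx = −[u'(x) v(x)]_0^1/2 + ∫_0^1/2 u'(x) v'(x) dx.
Thus ∫_0^1/2 u'(x) v'(x) dx = ∫_0^1/2 f(x) v(x) dx + [u'(x) v(x)]_0^1/2.
Choose V so that boundary terms are either known or forced to vanish.
u is Dirichlet: u(0) = u(1/2) = 0. Let V = H^1_0(0, 1/2); then v(0) = v(1/2) = 0, and [u' v]_0^1/2 = 0.
Weak formulation: find u (satisfying any essential BC) such that ∫_0^1/2 u'(x) v'(x) dx = ∫_0^1/2 f v dx for all v ∈ V.
Substituting f(x) = sin(2*π*x), the right-hand side is ∫_0^1/2 (sin(2*π*x)) v dx.


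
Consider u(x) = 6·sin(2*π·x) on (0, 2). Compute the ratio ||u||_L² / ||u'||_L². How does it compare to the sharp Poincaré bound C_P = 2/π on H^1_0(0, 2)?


||u||_L² / ||u'||_L² = 1/(2*π) < C_P = 2/π.

u(x) = 6·sin(2*π·x), so u'(x) = 12*π*cos(2*π*x).
Writing u(x) = A·sin(kπx/L) with A = 6 and k = 4, use ∫_0^L sin²(kπx/L) dx = L/2 and ∫_0^L cos²(kπx/L) dx = L/2.
u² = 36·sin²(2*π·x) and (u')² = 144*π^2·cos²(2*π·x), and each of sin², cos² integrates to L/2 = 1 over (0, 2).
∫_0^2 u² dx = 36, so ||u||_L² = 6.
∫_0^2 (u')² dx = 144*π^2, so ||u'||_L² = 12*π.
Ratio ||u||_L² / ||u'||_L² = 1/(2*π).
Sharp Poincaré constant on H^1_0(0, 2) is C_P = L/π = 2/π, achieved by sin(π/2·x).
This is the k = 4 harmonic; the ratio L/(kπ) is strictly less than C_P = L/π, consistent with the sharp inequality ||u||_L² ≤ C_P ||u'||_L².


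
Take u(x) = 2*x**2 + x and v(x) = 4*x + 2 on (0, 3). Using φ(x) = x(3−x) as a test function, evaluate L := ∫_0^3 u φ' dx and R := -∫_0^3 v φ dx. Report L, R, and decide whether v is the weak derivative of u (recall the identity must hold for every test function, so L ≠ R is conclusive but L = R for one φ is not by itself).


LHS = -63/2, RHS = -36. No, v is not the weak derivative of u.

u(x) = 2*x**2 + x, classical derivative u'(x) = 4*x + 1.
φ(x) = x(3−x), so φ'(x) = 3 - 2*x.
Note φ(0) = φ(3) = 0, so the boundary term u·φ vanishes.
LHS = ∫_0^3 u(x) φ'(x) dx = ∫_0^3 (-4*x^3 + 4*x^2 + 3*x) dx. Term by term:
  ∫_0^3 -4*x^3 dx = -81;  ∫_0^3 4*x^2 dx = 36;  ∫_0^3 3*x dx = 27/2.
Sum: -81 + 36 + 27/2 = -63/2.
So LHS = -63/2.
∫_0^3 v(x) φ(x) dx = ∫_0^3 (-4*x^3 + 10*x^2 + 6*x) dx. Term by term:
  ∫_0^3 -4*x^3 dx = -81;  ∫_0^3 10*x^2 dx = 90;  ∫_0^3 6*x dx = 27.
Sum: -81 + 90 + 27 = 36.
So RHS = -∫_0^3 v(x) φ(x) dx = -36.
LHS − RHS = 9/2 ≠ 0, so the identity fails.
(For a valid weak derivative the identity must hold for EVERY test function, in particular this one. The failure shows v is NOT the weak derivative of u.)
Correct weak derivative would be u'(x) = 4*x + 1.


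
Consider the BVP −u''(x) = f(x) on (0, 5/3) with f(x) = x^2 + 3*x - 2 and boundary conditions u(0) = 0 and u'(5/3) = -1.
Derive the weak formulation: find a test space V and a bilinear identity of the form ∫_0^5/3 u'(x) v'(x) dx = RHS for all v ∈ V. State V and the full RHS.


V = {v ∈ H^1(0, 5/3) : v(0) = 0} (test functions vanish at x = 0 where u is specified); weak form: ∫_0^5/3 u'v' dx = ∫_0^5/3 (x^2 + 3*x - 2) v dx − v(5/3) for all v ∈ V.

Multiply both sides by a test function v and integrate from 0 to 5/3:
  ∫_0^5/3 −u''(x) v(x) dx = ∫_0^5/3 f(x) v(x) dx.
Integrate the LHS by parts once:
  ∫_0^5/3 −u'' v dx = −[u'(x) v(x)]_0^5/3 + ∫_0^5/3 u'(x) v'(x) dx.
Thus ∫_0^5/3 u'(x) v'(x) dx = ∫_0^5/3 f(x) v(x) dx + [u'(x) v(x)]_0^5/3.
Choose V so that boundary terms are either known or forced to vanish.
Mixed BC: u(0) = 0 (Dirichlet) and u'(5/3) = -1 (Neumann). Define V = {v ∈ H^1(0, 5/3) : v(0) = 0}. Then [u' v]_0^5/3 = u'(5/3)·v(5/3) − u'(0)·0 = − v(5/3).
Weak formulation: find u (satisfying any essential BC) such that ∫_0^5/3 u'(x) v'(x) dx = ∫_0^5/3 f v dx − v(5/3) for all v ∈ V (Dirichlet at 0 absorbed into V; Neumann datum at x = 5/3 contributes the boundary term).
Substituting f(x) = x^2 + 3*x - 2, the right-hand side is ∫_0^5/3 (x^2 + 3*x - 2) v dx − v(5/3).


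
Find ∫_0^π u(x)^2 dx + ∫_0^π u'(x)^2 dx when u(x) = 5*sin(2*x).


||u||_{H^1(0,π)}^2 = 125*π/2

u'(x) = 10*cos(2*x).
Expand u² and (u')² and integrate term by term on (0, π), using: for integers n ≥ 1, ∫_0^π sin²(nx) dx = ∫_0^π cos²(nx) dx = π/2; for n ≠ n', ∫_0^π sin(nx)sin(n'x) dx = ∫_0^π cos(nx)cos(n'x) dx = 0; and by product-to-sum, ∫_0^π sin(nx)cos(n'x) dx = ½∫_0^π [sin((n+n')x) + sin((n−n')x)] dx, which is 0 when n+n' is even and 2n/(n²−n'²) when n+n' is odd (it need not vanish on (0, π)).
  u² squared terms: (5)²·∫sin(2x)² dx = 25·π/2 = 25*π/2.
  So ∫_0^π u² dx = 25*π/2.
  (u')² squared terms: (10)²·∫cos(2x)² dx = 100·π/2 = 50*π.
  So ∫_0^π (u')² dx = 50*π.
||u||_{H^1}^2 = (25*π/2) + (50*π) = 125*π/2.


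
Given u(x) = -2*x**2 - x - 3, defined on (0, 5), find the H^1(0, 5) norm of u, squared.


||u||_{H^1}^2 = 13675/3

The H^1 norm (squared) on an interval (0, L) is
  ||u||_{H^1}^2 = ∫_0^L u(x)^2 dx + ∫_0^L u'(x)^2 dx.
Compute u'(x) = -4*x - 1.
Then u(x)^2 = 4*x**4 + 4*x**3 + 13*x**2 + 6*x + 9 and u'(x)^2 = 16*x**2 + 8*x + 1.
Integrate each monomial from 0 to 5 using ∫_0^5 c·x^n dx = c·5^(n+1)/(n+1):
  ∫_0^5 u(x)^2 dx = ∫_0^5 (4*x^4 + 4*x^3 + 13*x^2 + 6*x + 9) dx. Term by term:
    ∫_0^5 4*x^4 dx = 2500;  ∫_0^5 4*x^3 dx = 625;  ∫_0^5 13*x^2 dx = 1625/3;
    ∫_0^5 6*x dx = 75;  ∫_0^5 9 dx = 45.
  Sum: 2500 + 625 + 1625/3 + 75 + 45 = 11360/3.
  ∫_0^5 u'(x)^2 dx = ∫_0^5 (16*x^2 + 8*x + 1) dx. Term by term:
    ∫_0^5 16*x^2 dx = 2000/3;  ∫_0^5 8*x dx = 100;  ∫_0^5 1 dx = 5.
  Sum: 2000/3 + 100 + 5 = 2315/3.
Adding: ||u||_{H^1}^2 = 11360/3 + 2315/3 = 13675/3.
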